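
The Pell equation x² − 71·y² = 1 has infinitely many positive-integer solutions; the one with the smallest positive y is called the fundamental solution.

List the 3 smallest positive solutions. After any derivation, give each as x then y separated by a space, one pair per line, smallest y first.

3480 413
24220799 2874480
168576757560 20006380387

d=71: √d = [8; 2,2,1,7,1,2,2,16] (ℓ=8, even), read p_7/q_7
a_0=8:  p_0=8·1+0=8,  q_0=8·0+1=1
…
a_2=2:  p_2=2·17+8=42,  q_2=2·2+1=5
…
a_4=7:  p_4=7·59+42=455,  q_4=7·7+5=54
a_5=1:  p_5=1·455+59=514,  q_5=1·54+7=61
a_6=2:  p_6=2·514+455=1483,  q_6=2·61+54=176
a_7=2:  p_7=2·1483+514=3480,  q_7=2·176+61=413
(x₁, y₁) = (3480, 413);  3480² − 71·413² = 1 ✓
k=2:  x_2 = 3480·3480+71·413·413 = 24220799,  y_2 = 3480·413+413·3480 = 2874480
k=3:  x_3 = 3480·24220799+71·413·2874480 = 168576757560,  y_3 = 3480·2874480+413·24220799 = 20006380387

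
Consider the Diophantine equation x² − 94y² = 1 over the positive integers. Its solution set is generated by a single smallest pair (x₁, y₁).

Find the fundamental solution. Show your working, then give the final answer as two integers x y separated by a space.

2143295 221064

d=94: √d = [9; 1,2,3,1,1,…,2,1,18] (ℓ=16, even), read p_15/q_15
k=0  a_k=9  p_k/q_k = 9/1
…
k=4  a_k=1  p_k/q_k = 126/13
k=5  a_k=1  p_k/q_k = 223/23
…
k=7  a_k=1  p_k/q_k = 1464/151
k=8  a_k=8  p_k/q_k = 12953/1336
…
k=11  a_k=1  p_k/q_k = 99455/10258
…
k=14  a_k=2  p_k/q_k = 1490361/153719
k=15  a_k=1  p_k/q_k = 2143295/221064
fundamental: x₁=2143295, y₁=221064  (since 4593713457025 − 94·48869292096 = 1)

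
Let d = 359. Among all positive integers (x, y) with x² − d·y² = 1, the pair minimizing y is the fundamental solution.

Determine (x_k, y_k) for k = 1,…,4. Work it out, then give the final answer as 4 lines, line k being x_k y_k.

[18; 1,17,1,36] for √359; ℓ=4 ⇒ convergent index 3
i=0: a=18 ⇒ p=18, q=1
…
i=2: a=17 ⇒ p=341, q=18
i=3: a=1 ⇒ p=360, q=19
→ (360, 19).  Check: 360²=129600, 359·19²=129599, difference 1.
n=2: (360,19)∘(360,19) = (360·360+359·19·19, 360·19+19·360) = (259199,13680)
n=3: (259199,13680)∘(360,19) = (360·259199+359·19·13680, 360·13680+19·259199) = (186622920,9849581)
n=4: (186622920,9849581)∘(360,19) = (360·186622920+359·19·9849581, 360·9849581+19·186622920) = (134368243201,7091684640)

360 19
259199 13680
186622920 9849581
134368243201 7091684640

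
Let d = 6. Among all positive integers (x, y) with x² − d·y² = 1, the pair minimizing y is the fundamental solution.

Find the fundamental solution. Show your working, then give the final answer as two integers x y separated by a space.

5 2

d=6: √d = [2; 2,4] (ℓ=2, even), read p_1/q_1
k=0  a_k=2  p_k/q_k = 2/1
k=1  a_k=2  p_k/q_k = 5/2
(x₁, y₁) = (5, 2);  5² − 6·2² = 1 ✓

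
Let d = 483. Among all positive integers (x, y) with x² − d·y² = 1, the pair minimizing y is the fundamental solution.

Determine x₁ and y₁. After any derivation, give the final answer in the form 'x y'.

d=483: √d = [21; 1,42] (ℓ=2, even), read p_1/q_1
i=0: a=21 ⇒ p=21, q=1
i=1: a=1 ⇒ p=22, q=1
(x₁, y₁) = (22, 1);  22² − 483·1² = 1 ✓

22 1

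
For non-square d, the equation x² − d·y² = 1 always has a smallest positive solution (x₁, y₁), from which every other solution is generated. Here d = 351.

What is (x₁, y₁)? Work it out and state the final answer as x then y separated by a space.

√351 = [18; 1,2,1,3,2,2,2,3,1,2,1,36, …], period ℓ=12 (even) → k=11
step 0: (18, 1)  from 18·(1,0) + (0,1)
step 1: (19, 1)  from 1·(18,1) + (1,0)
…
step 5: (637, 34)  from 2·(281,15) + (75,4)
step 6: (1555, 83)  from 2·(637,34) + (281,15)
step 7: (3747, 200)  from 2·(1555,83) + (637,34)
step 8: (12796, 683)  from 3·(3747,200) + (1555,83)
…
step 10: (45882, 2449)  from 2·(16543,883) + (12796,683)
step 11: (62425, 3332)  from 1·(45882,2449) + (16543,883)
→ (62425, 3332).  Check: 62425²=3896880625, 351·3332²=3896880624, difference 1.

62425 3332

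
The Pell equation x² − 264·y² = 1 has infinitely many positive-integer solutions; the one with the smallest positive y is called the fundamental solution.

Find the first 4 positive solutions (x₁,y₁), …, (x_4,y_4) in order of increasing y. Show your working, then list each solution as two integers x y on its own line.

[16; 4,32] for √264; ℓ=2 ⇒ convergent index 1
a_0=16:  p_0=16·1+0=16,  q_0=16·0+1=1
a_1=4:  p_1=4·16+1=65,  q_1=4·1+0=4
(x₁, y₁) = (65, 4);  65² − 264·4² = 1 ✓
(65+4√264)^2 = 8449 + 520√264
(65+4√264)^3 = 1098305 + 67596√264
(65+4√264)^4 = 142771201 + 8786960√264

65 4
8449 520
1098305 67596
142771201 8786960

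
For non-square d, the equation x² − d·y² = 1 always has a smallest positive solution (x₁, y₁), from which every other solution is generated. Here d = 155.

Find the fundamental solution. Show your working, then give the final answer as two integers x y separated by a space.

249 20

[12; 2,4,2,24] for √155; ℓ=4 ⇒ convergent index 3
k=0  a_k=12  p_k/q_k = 12/1
k=1  a_k=2  p_k/q_k = 25/2
k=2  a_k=4  p_k/q_k = 112/9
k=3  a_k=2  p_k/q_k = 249/20
(x₁, y₁) = (249, 20);  249² − 155·20² = 1 ✓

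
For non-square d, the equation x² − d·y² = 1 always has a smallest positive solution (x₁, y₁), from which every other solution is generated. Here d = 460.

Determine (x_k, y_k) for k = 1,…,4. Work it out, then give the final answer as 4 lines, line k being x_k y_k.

2535751 118230
12860066268001 599603681460
65219851798297071751 3040891269731634690
330762608834754335913072001 15421886156225925189922920

√460 = [21; 2,4,3,1,2,10,2,1,3,4,2,42, …], period ℓ=12 (even) → k=11
step 0: (21, 1)  from 21·(1,0) + (0,1)
…
step 2: (193, 9)  from 4·(43,2) + (21,1)
step 3: (622, 29)  from 3·(193,9) + (43,2)
step 4: (815, 38)  from 1·(622,29) + (193,9)
…
step 6: (23335, 1088)  from 10·(2252,105) + (815,38)
step 7: (48922, 2281)  from 2·(23335,1088) + (2252,105)
step 8: (72257, 3369)  from 1·(48922,2281) + (23335,1088)
…
step 10: (1135029, 52921)  from 4·(265693,12388) + (72257,3369)
step 11: (2535751, 118230)  from 2·(1135029,52921) + (265693,12388)
(x₁, y₁) = (2535751, 118230);  2535751² − 460·118230² = 1 ✓
k=2:  x_2 = 2535751·2535751+460·118230·118230 = 12860066268001,  y_2 = 2535751·118230+118230·2535751 = 599603681460
k=3:  x_3 = 2535751·12860066268001+460·118230·599603681460 = 65219851798297071751,  y_3 = 2535751·599603681460+118230·12860066268001 = 3040891269731634690
k=4:  x_4 = 2535751·65219851798297071751+460·118230·3040891269731634690 = 330762608834754335913072001,  y_4 = 2535751·3040891269731634690+118230·65219851798297071751 = 15421886156225925189922920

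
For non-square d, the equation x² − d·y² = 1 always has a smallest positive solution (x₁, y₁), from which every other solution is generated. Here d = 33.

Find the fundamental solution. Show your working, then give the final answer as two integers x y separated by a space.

[5; 1,2,1,10] for √33; ℓ=4 ⇒ convergent index 3
step 0: (5, 1)  from 5·(1,0) + (0,1)
step 1: (6, 1)  from 1·(5,1) + (1,0)
step 2: (17, 3)  from 2·(6,1) + (5,1)
step 3: (23, 4)  from 1·(17,3) + (6,1)
→ (23, 4).  Check: 23²=529, 33·4²=528, difference 1.

23 4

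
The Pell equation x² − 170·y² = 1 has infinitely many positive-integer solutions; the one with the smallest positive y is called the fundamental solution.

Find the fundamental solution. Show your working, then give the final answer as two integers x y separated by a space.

d=170: √d = [13; 26] (ℓ=1, odd), read p_1/q_1
k=0  a_k=13  p_k/q_k = 13/1
k=1  a_k=26  p_k/q_k = 339/26
fundamental: x₁=339, y₁=26  (since 114921 − 170·676 = 1)

339 26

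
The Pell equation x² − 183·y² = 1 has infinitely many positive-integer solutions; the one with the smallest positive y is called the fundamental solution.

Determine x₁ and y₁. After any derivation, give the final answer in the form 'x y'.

487 36

d=183: √d = [13; 1,1,8,1,1,26] (ℓ=6, even), read p_5/q_5
i=0: a=13 ⇒ p=13, q=1
i=1: a=1 ⇒ p=14, q=1
i=2: a=1 ⇒ p=27, q=2
…
i=4: a=1 ⇒ p=257, q=19
i=5: a=1 ⇒ p=487, q=36
fundamental: x₁=487, y₁=36  (since 237169 − 183·1296 = 1)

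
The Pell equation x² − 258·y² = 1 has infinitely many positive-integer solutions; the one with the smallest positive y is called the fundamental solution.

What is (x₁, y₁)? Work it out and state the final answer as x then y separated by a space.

√258 → a₀=16, period (16,32); ℓ=2 even so k=1
i=0: a=16 ⇒ p=16, q=1
i=1: a=16 ⇒ p=257, q=16
fundamental: x₁=257, y₁=16  (since 66049 − 258·256 = 1)

257 16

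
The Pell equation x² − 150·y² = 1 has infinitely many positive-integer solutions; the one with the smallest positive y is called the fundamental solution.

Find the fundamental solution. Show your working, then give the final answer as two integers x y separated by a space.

√150 → a₀=12, period (4,24); ℓ=2 even so k=1
step 0: (12, 1)  from 12·(1,0) + (0,1)
step 1: (49, 4)  from 4·(12,1) + (1,0)
(x₁, y₁) = (49, 4);  49² − 150·4² = 1 ✓

49 4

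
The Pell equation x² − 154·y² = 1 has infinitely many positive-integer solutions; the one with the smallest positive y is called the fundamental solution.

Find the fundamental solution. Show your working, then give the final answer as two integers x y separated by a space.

d=154: √d = [12; 2,2,3,1,2,1,3,2,2,24] (ℓ=10, even), read p_9/q_9
i=0: a=12 ⇒ p=12, q=1
i=1: a=2 ⇒ p=25, q=2
i=2: a=2 ⇒ p=62, q=5
…
i=4: a=1 ⇒ p=273, q=22
i=5: a=2 ⇒ p=757, q=61
…
i=8: a=2 ⇒ p=8724, q=703
i=9: a=2 ⇒ p=21295, q=1716
fundamental: x₁=21295, y₁=1716  (since 453477025 − 154·2944656 = 1)

21295 1716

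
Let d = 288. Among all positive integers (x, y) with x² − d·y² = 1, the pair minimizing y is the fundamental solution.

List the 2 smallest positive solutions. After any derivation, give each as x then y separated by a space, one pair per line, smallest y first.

√288 → a₀=16, period (1,32); ℓ=2 even so k=1
step 0: (16, 1)  from 16·(1,0) + (0,1)
step 1: (17, 1)  from 1·(16,1) + (1,0)
→ (17, 1).  Check: 17²=289, 288·1²=288, difference 1.
k=2:  x_2 = 17·17+288·1·1 = 577,  y_2 = 17·1+1·17 = 34

17 1
577 34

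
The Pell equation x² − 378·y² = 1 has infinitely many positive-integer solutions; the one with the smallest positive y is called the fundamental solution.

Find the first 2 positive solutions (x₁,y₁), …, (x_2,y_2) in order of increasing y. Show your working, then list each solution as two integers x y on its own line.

8749 450
153090001 7874100

[19; 2,3,1,4,1,3,2,38] for √378; ℓ=8 ⇒ convergent index 7
k=0  a_k=19  p_k/q_k = 19/1
k=1  a_k=2  p_k/q_k = 39/2
…
k=6  a_k=3  p_k/q_k = 3869/199
k=7  a_k=2  p_k/q_k = 8749/450
→ (8749, 450).  Check: 8749²=76545001, 378·450²=76545000, difference 1.
(8749+450√378)^2 = 153090001 + 7874100√378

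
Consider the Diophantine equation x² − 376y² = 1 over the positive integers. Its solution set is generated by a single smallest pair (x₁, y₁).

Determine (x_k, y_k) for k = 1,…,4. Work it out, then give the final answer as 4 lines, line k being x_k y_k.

[19; 2,1,1,3,1,…,1,2,38] for √376; ℓ=16 ⇒ convergent index 15
step 0: (19, 1)  from 19·(1,0) + (0,1)
step 1: (39, 2)  from 2·(19,1) + (1,0)
…
step 4: (349, 18)  from 3·(97,5) + (58,3)
step 5: (446, 23)  from 1·(349,18) + (97,5)
…
step 8: (12953, 668)  from 4·(2928,151) + (1241,64)
step 9: (28834, 1487)  from 2·(12953,668) + (2928,151)
step 10: (70621, 3642)  from 2·(28834,1487) + (12953,668)
step 11: (99455, 5129)  from 1·(70621,3642) + (28834,1487)
step 12: (368986, 19029)  from 3·(99455,5129) + (70621,3642)
…
step 14: (837427, 43187)  from 1·(468441,24158) + (368986,19029)
step 15: (2143295, 110532)  from 2·(837427,43187) + (468441,24158)
fundamental: x₁=2143295, y₁=110532  (since 4593713457025 − 376·12217323024 = 1)
n=2: (2143295,110532)∘(2143295,110532) = (2143295·2143295+376·110532·110532, 2143295·110532+110532·2143295) = (9187426914049,473805365880)
n=3: (9187426914049,473805365880)∘(2143295,110532) = (2143295·9187426914049+376·110532·473805365880, 2143295·473805365880+110532·9187426914049) = (39382732335491159615,2031009343327438668)
n=4: (39382732335491159615,2031009343327438668)∘(2143295,110532) = (2143295·39382732335491159615+376·110532·2031009343327438668, 2143295·2031009343327438668+110532·39382732335491159615) = (168817626601983862467148801,8706104341013491514496240)

2143295 110532
9187426914049 473805365880
39382732335491159615 2031009343327438668
168817626601983862467148801 8706104341013491514496240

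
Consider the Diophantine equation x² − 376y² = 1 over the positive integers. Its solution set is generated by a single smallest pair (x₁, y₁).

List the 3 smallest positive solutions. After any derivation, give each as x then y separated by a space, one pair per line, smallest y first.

d=376: √d = [19; 2,1,1,3,1,…,1,2,38] (ℓ=16, even), read p_15/q_15
k=0  a_k=19  p_k/q_k = 19/1
k=1  a_k=2  p_k/q_k = 39/2
k=2  a_k=1  p_k/q_k = 58/3
k=3  a_k=1  p_k/q_k = 97/5
k=4  a_k=3  p_k/q_k = 349/18
…
k=11  a_k=1  p_k/q_k = 99455/5129
…
k=14  a_k=1  p_k/q_k = 837427/43187
k=15  a_k=2  p_k/q_k = 2143295/110532
fundamental: x₁=2143295, y₁=110532  (since 4593713457025 − 376·12217323024 = 1)
(x_2, y_2) = (2143295·2143295 + 376·110532·110532, 2143295·110532 + 110532·2143295) = (9187426914049, 473805365880)
(x_3, y_3) = (2143295·9187426914049 + 376·110532·473805365880, 2143295·473805365880 + 110532·9187426914049) = (39382732335491159615, 2031009343327438668)

2143295 110532
9187426914049 473805365880
39382732335491159615 2031009343327438668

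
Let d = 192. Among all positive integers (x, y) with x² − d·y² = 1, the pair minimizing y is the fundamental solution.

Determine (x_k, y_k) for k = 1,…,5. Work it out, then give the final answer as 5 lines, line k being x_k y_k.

97 7
18817 1358
3650401 263445
708158977 51106972
137379191137 9914489123

√192 = [13; 1,5,1,26, …], period ℓ=4 (even) → k=3
a_0=13:  p_0=13·1+0=13,  q_0=13·0+1=1
a_1=1:  p_1=1·13+1=14,  q_1=1·1+0=1
a_2=5:  p_2=5·14+13=83,  q_2=5·1+1=6
a_3=1:  p_3=1·83+14=97,  q_3=1·6+1=7
fundamental: x₁=97, y₁=7  (since 9409 − 192·49 = 1)
(97+7√192)^2 = 18817 + 1358√192
(97+7√192)^3 = 3650401 + 263445√192
(97+7√192)^4 = 708158977 + 51106972√192
(97+7√192)^5 = 137379191137 + 9914489123√192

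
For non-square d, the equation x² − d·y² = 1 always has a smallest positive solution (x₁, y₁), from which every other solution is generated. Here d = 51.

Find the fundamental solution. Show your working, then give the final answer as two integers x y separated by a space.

d=51: √d = [7; 7,14] (ℓ=2, even), read p_1/q_1
k=0  a_k=7  p_k/q_k = 7/1
k=1  a_k=7  p_k/q_k = 50/7
→ (50, 7).  Check: 50²=2500, 51·7²=2499, difference 1.

50 7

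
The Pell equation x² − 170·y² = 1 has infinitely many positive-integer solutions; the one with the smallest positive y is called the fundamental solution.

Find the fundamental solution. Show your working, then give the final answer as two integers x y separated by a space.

√170 → a₀=13, period (26); ℓ=1 odd so k=1
a_0=13:  p_0=13·1+0=13,  q_0=13·0+1=1
a_1=26:  p_1=26·13+1=339,  q_1=26·1+0=26
fundamental: x₁=339, y₁=26  (since 114921 − 170·676 = 1)

339 26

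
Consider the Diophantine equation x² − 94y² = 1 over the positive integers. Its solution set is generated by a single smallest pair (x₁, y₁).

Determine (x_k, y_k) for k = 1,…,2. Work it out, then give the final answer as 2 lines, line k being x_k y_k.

√94 = [9; 1,2,3,1,1,…,2,1,18, …], period ℓ=16 (even) → k=15
step 0: (9, 1)  from 9·(1,0) + (0,1)
…
step 2: (29, 3)  from 2·(10,1) + (9,1)
…
step 6: (1241, 128)  from 5·(223,23) + (126,13)
…
step 10: (85038, 8771)  from 5·(14417,1487) + (12953,1336)
step 11: (99455, 10258)  from 1·(85038,8771) + (14417,1487)
step 12: (184493, 19029)  from 1·(99455,10258) + (85038,8771)
…
step 14: (1490361, 153719)  from 2·(652934,67345) + (184493,19029)
step 15: (2143295, 221064)  from 1·(1490361,153719) + (652934,67345)
(x₁, y₁) = (2143295, 221064);  2143295² − 94·221064² = 1 ✓
(x_2, y_2) = (2143295·2143295 + 94·221064·221064, 2143295·221064 + 221064·2143295) = (9187426914049, 947610731760)

2143295 221064
9187426914049 947610731760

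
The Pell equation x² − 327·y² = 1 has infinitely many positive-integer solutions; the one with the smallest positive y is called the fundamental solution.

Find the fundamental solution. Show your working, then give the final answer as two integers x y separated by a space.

√327 → a₀=18, period (12,36); ℓ=2 even so k=1
k=0  a_k=18  p_k/q_k = 18/1
k=1  a_k=12  p_k/q_k = 217/12
(x₁, y₁) = (217, 12);  217² − 327·12² = 1 ✓

217 12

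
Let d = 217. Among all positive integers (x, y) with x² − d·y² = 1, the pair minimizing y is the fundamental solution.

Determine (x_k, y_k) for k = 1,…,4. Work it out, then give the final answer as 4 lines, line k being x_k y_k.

d=217: √d = [14; 1,2,1,2,1,…,2,1,28] (ℓ=16, even), read p_15/q_15
i=0: a=14 ⇒ p=14, q=1
i=1: a=1 ⇒ p=15, q=1
i=2: a=2 ⇒ p=44, q=3
i=3: a=1 ⇒ p=59, q=4
i=4: a=2 ⇒ p=162, q=11
i=5: a=1 ⇒ p=221, q=15
i=6: a=1 ⇒ p=383, q=26
i=7: a=9 ⇒ p=3668, q=249
…
i=9: a=9 ⇒ p=139163, q=9447
i=10: a=1 ⇒ p=154218, q=10469
…
i=14: a=2 ⇒ p=2809702, q=190735
i=15: a=1 ⇒ p=3844063, q=260952
(x₁, y₁) = (3844063, 260952);  3844063² − 217·260952² = 1 ✓
k=2:  x_2 = 3844063·3844063+217·260952·260952 = 29553640695937,  y_2 = 3844063·260952+260952·3844063 = 2006231855952
k=3:  x_3 = 3844063·29553640695937+217·260952·2006231855952 = 227212113429087499999,  y_3 = 3844063·2006231855952+260952·29553640695937 = 15424163293772565000
k=4:  x_4 = 3844063·227212113429087499999+217·260952·15424163293772565000 = 1746835356769087211376615937,  y_4 = 3844063·15424163293772565000+260952·227212113429087499999 = 118582910847096488831334048

3844063 260952
29553640695937 2006231855952
227212113429087499999 15424163293772565000
1746835356769087211376615937 118582910847096488831334048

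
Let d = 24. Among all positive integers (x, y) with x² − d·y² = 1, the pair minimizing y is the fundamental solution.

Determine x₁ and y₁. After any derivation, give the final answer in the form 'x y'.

5 1

√24 → a₀=4, period (1,8); ℓ=2 even so k=1
a_0=4:  p_0=4·1+0=4,  q_0=4·0+1=1
a_1=1:  p_1=1·4+1=5,  q_1=1·1+0=1
→ (5, 1).  Check: 5²=25, 24·1²=24, difference 1.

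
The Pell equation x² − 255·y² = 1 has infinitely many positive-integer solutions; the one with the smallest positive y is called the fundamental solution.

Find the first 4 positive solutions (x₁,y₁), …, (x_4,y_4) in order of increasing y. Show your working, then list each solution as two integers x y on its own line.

[15; 1,30] for √255; ℓ=2 ⇒ convergent index 1
i=0: a=15 ⇒ p=15, q=1
i=1: a=1 ⇒ p=16, q=1
→ (16, 1).  Check: 16²=256, 255·1²=255, difference 1.
(16+1√255)^2 = 511 + 32√255
(16+1√255)^3 = 16336 + 1023√255
(16+1√255)^4 = 522241 + 32704√255

16 1
511 32
16336 1023
522241 32704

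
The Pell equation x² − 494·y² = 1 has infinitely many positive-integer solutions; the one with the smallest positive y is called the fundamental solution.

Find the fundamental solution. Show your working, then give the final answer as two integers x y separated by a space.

√494 = [22; 4,2,2,1,2,1,2,2,4,44, …], period ℓ=10 (even) → k=9
i=0: a=22 ⇒ p=22, q=1
i=1: a=4 ⇒ p=89, q=4
…
i=4: a=1 ⇒ p=689, q=31
i=5: a=2 ⇒ p=1867, q=84
i=6: a=1 ⇒ p=2556, q=115
…
i=8: a=2 ⇒ p=16514, q=743
i=9: a=4 ⇒ p=73035, q=3286
fundamental: x₁=73035, y₁=3286  (since 5334111225 − 494·10797796 = 1)

73035 3286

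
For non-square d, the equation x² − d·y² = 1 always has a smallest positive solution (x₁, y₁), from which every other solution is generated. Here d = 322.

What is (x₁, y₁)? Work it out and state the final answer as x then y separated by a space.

323 18

[17; 1,16,1,34] for √322; ℓ=4 ⇒ convergent index 3
k=0  a_k=17  p_k/q_k = 17/1
k=1  a_k=1  p_k/q_k = 18/1
k=2  a_k=16  p_k/q_k = 305/17
k=3  a_k=1  p_k/q_k = 323/18
fundamental: x₁=323, y₁=18  (since 104329 − 322·324 = 1)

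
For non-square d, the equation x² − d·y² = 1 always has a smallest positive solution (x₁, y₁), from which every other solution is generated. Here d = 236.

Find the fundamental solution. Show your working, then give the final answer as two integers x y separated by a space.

561799 36570

[15; 2,1,3,5,1,6,1,5,3,1,2,30] for √236; ℓ=12 ⇒ convergent index 11
i=0: a=15 ⇒ p=15, q=1
…
i=2: a=1 ⇒ p=46, q=3
i=3: a=3 ⇒ p=169, q=11
i=4: a=5 ⇒ p=891, q=58
…
i=7: a=1 ⇒ p=8311, q=541
…
i=10: a=1 ⇒ p=203535, q=13249
i=11: a=2 ⇒ p=561799, q=36570
fundamental: x₁=561799, y₁=36570  (since 315618116401 − 236·1337364900 = 1)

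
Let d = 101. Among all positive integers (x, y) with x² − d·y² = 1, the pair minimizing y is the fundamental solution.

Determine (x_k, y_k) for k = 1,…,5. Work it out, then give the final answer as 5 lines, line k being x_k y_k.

√101 → a₀=10, period (20); ℓ=1 odd so k=1
i=0: a=10 ⇒ p=10, q=1
i=1: a=20 ⇒ p=201, q=20
fundamental: x₁=201, y₁=20  (since 40401 − 101·400 = 1)
(x_2, y_2) = (201·201 + 101·20·20, 201·20 + 20·201) = (80801, 8040)
(x_3, y_3) = (201·80801 + 101·20·8040, 201·8040 + 20·80801) = (32481801, 3232060)
(x_4, y_4) = (201·32481801 + 101·20·3232060, 201·3232060 + 20·32481801) = (13057603201, 1299280080)
(x_5, y_5) = (201·13057603201 + 101·20·1299280080, 201·1299280080 + 20·13057603201) = (5249124005001, 522307360100)

201 20
80801 8040
32481801 3232060
13057603201 1299280080
5249124005001 522307360100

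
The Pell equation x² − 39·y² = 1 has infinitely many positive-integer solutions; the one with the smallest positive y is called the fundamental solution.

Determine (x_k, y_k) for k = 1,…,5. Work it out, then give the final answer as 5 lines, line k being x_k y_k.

[6; 4,12] for √39; ℓ=2 ⇒ convergent index 1
k=0  a_k=6  p_k/q_k = 6/1
k=1  a_k=4  p_k/q_k = 25/4
(x₁, y₁) = (25, 4);  25² − 39·4² = 1 ✓
n=2: (25,4)∘(25,4) = (25·25+39·4·4, 25·4+4·25) = (1249,200)
n=3: (1249,200)∘(25,4) = (25·1249+39·4·200, 25·200+4·1249) = (62425,9996)
n=4: (62425,9996)∘(25,4) = (25·62425+39·4·9996, 25·9996+4·62425) = (3120001,499600)
n=5: (3120001,499600)∘(25,4) = (25·3120001+39·4·499600, 25·499600+4·3120001) = (155937625,24970004)

25 4
1249 200
62425 9996
3120001 499600
155937625 24970004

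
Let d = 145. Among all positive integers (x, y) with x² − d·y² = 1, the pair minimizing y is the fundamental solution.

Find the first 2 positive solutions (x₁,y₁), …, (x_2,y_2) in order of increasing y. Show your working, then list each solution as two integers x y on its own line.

[12; 24] for √145; ℓ=1 ⇒ convergent index 1
a_0=12:  p_0=12·1+0=12,  q_0=12·0+1=1
a_1=24:  p_1=24·12+1=289,  q_1=24·1+0=24
(x₁, y₁) = (289, 24);  289² − 145·24² = 1 ✓
(x_2, y_2) = (289·289 + 145·24·24, 289·24 + 24·289) = (167041, 13872)

289 24
167041 13872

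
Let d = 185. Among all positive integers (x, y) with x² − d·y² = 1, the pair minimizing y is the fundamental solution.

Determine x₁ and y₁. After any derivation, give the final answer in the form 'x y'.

√185 = [13; 1,1,1,1,26, …], period ℓ=5 (odd) → k=9
step 0: (13, 1)  from 13·(1,0) + (0,1)
step 1: (14, 1)  from 1·(13,1) + (1,0)
step 2: (27, 2)  from 1·(14,1) + (13,1)
…
step 4: (68, 5)  from 1·(41,3) + (27,2)
step 5: (1809, 133)  from 26·(68,5) + (41,3)
step 6: (1877, 138)  from 1·(1809,133) + (68,5)
step 7: (3686, 271)  from 1·(1877,138) + (1809,133)
step 8: (5563, 409)  from 1·(3686,271) + (1877,138)
step 9: (9249, 680)  from 1·(5563,409) + (3686,271)
fundamental: x₁=9249, y₁=680  (since 85544001 − 185·462400 = 1)

9249 680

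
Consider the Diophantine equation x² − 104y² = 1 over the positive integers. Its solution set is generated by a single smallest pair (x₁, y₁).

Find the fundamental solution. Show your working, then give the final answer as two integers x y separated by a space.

51 5

d=104: √d = [10; 5,20] (ℓ=2, even), read p_1/q_1
a_0=10:  p_0=10·1+0=10,  q_0=10·0+1=1
a_1=5:  p_1=5·10+1=51,  q_1=5·1+0=5
→ (51, 5).  Check: 51²=2601, 104·5²=2600, difference 1.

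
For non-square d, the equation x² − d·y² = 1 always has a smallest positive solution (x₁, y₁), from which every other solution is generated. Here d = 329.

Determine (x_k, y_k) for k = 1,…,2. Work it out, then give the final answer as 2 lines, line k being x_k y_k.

[18; 7,4,2,1,1,4,1,1,2,4,7,36] for √329; ℓ=12 ⇒ convergent index 11
step 0: (18, 1)  from 18·(1,0) + (0,1)
step 1: (127, 7)  from 7·(18,1) + (1,0)
step 2: (526, 29)  from 4·(127,7) + (18,1)
step 3: (1179, 65)  from 2·(526,29) + (127,7)
step 4: (1705, 94)  from 1·(1179,65) + (526,29)
step 5: (2884, 159)  from 1·(1705,94) + (1179,65)
step 6: (13241, 730)  from 4·(2884,159) + (1705,94)
step 7: (16125, 889)  from 1·(13241,730) + (2884,159)
step 8: (29366, 1619)  from 1·(16125,889) + (13241,730)
step 9: (74857, 4127)  from 2·(29366,1619) + (16125,889)
step 10: (328794, 18127)  from 4·(74857,4127) + (29366,1619)
step 11: (2376415, 131016)  from 7·(328794,18127) + (74857,4127)
(x₁, y₁) = (2376415, 131016);  2376415² − 329·131016² = 1 ✓
(x_2, y_2) = (2376415·2376415 + 329·131016·131016, 2376415·131016 + 131016·2376415) = (11294696504449, 622696775280)

2376415 131016
11294696504449 622696775280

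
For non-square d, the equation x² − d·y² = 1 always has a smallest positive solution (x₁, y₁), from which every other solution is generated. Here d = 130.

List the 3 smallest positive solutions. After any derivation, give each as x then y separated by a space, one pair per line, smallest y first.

6499 570
84474001 7408860
1097993058499 96300361710

√130 = [11; 2,2,22, …], period ℓ=3 (odd) → k=5
a_0=11:  p_0=11·1+0=11,  q_0=11·0+1=1
…
a_4=2:  p_4=2·1277+57=2611,  q_4=2·112+5=229
a_5=2:  p_5=2·2611+1277=6499,  q_5=2·229+112=570
(x₁, y₁) = (6499, 570);  6499² − 130·570² = 1 ✓
(x_2, y_2) = (6499·6499 + 130·570·570, 6499·570 + 570·6499) = (84474001, 7408860)
(x_3, y_3) = (6499·84474001 + 130·570·7408860, 6499·7408860 + 570·84474001) = (1097993058499, 96300361710)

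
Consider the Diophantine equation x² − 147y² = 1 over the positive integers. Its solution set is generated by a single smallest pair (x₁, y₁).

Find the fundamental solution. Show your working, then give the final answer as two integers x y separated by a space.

97 8

√147 → a₀=12, period (8,24); ℓ=2 even so k=1
i=0: a=12 ⇒ p=12, q=1
i=1: a=8 ⇒ p=97, q=8
→ (97, 8).  Check: 97²=9409, 147·8²=9408, difference 1.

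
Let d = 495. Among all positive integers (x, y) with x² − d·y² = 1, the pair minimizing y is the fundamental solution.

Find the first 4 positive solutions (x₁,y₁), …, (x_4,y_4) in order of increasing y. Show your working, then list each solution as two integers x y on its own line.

√495 → a₀=22, period (4,44); ℓ=2 even so k=1
step 0: (22, 1)  from 22·(1,0) + (0,1)
step 1: (89, 4)  from 4·(22,1) + (1,0)
→ (89, 4).  Check: 89²=7921, 495·4²=7920, difference 1.
(89+4√495)^2 = 15841 + 712√495
(89+4√495)^3 = 2819609 + 126732√495
(89+4√495)^4 = 501874561 + 22557584√495

89 4
15841 712
2819609 126732
501874561 22557584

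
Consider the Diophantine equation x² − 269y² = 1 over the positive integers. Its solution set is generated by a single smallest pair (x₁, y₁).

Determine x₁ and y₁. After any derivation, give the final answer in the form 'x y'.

13449 820

d=269: √d = [16; 2,2,32] (ℓ=3, odd), read p_5/q_5
a_0=16:  p_0=16·1+0=16,  q_0=16·0+1=1
…
a_2=2:  p_2=2·33+16=82,  q_2=2·2+1=5
…
a_4=2:  p_4=2·2657+82=5396,  q_4=2·162+5=329
a_5=2:  p_5=2·5396+2657=13449,  q_5=2·329+162=820
(x₁, y₁) = (13449, 820);  13449² − 269·820² = 1 ✓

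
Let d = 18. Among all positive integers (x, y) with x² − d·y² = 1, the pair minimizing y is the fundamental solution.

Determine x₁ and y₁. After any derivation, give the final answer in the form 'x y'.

d=18: √d = [4; 4,8] (ℓ=2, even), read p_1/q_1
a_0=4:  p_0=4·1+0=4,  q_0=4·0+1=1
a_1=4:  p_1=4·4+1=17,  q_1=4·1+0=4
→ (17, 4).  Check: 17²=289, 18·4²=288, difference 1.

17 4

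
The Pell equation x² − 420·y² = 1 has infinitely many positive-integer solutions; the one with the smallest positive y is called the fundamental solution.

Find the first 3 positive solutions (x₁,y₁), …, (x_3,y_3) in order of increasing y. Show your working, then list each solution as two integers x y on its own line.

√420 → a₀=20, period (2,40); ℓ=2 even so k=1
step 0: (20, 1)  from 20·(1,0) + (0,1)
step 1: (41, 2)  from 2·(20,1) + (1,0)
→ (41, 2).  Check: 41²=1681, 420·2²=1680, difference 1.
k=2:  x_2 = 41·41+420·2·2 = 3361,  y_2 = 41·2+2·41 = 164
k=3:  x_3 = 41·3361+420·2·164 = 275561,  y_3 = 41·164+2·3361 = 13446

41 2
3361 164
275561 13446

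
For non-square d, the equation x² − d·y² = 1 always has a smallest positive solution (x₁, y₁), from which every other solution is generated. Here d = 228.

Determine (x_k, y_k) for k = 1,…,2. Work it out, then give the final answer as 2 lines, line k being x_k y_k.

[15; 10,30] for √228; ℓ=2 ⇒ convergent index 1
step 0: (15, 1)  from 15·(1,0) + (0,1)
step 1: (151, 10)  from 10·(15,1) + (1,0)
→ (151, 10).  Check: 151²=22801, 228·10²=22800, difference 1.
n=2: (151,10)∘(151,10) = (151·151+228·10·10, 151·10+10·151) = (45601,3020)

151 10
45601 3020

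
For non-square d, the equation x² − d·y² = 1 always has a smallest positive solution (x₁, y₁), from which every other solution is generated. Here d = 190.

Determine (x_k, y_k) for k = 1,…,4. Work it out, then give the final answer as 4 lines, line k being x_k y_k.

52021 3774
5412368881 392654508
563113683064981 40852560317562
58587473808034384321 4250382080167131096

d=190: √d = [13; 1,3,1,1,1,…,3,1,26] (ℓ=14, even), read p_13/q_13
i=0: a=13 ⇒ p=13, q=1
i=1: a=1 ⇒ p=14, q=1
i=2: a=3 ⇒ p=55, q=4
…
i=5: a=1 ⇒ p=193, q=14
…
i=8: a=2 ⇒ p=2936, q=213
i=9: a=1 ⇒ p=4149, q=301
i=10: a=1 ⇒ p=7085, q=514
i=11: a=1 ⇒ p=11234, q=815
i=12: a=3 ⇒ p=40787, q=2959
i=13: a=1 ⇒ p=52021, q=3774
→ (52021, 3774).  Check: 52021²=2706184441, 190·3774²=2706184440, difference 1.
n=2: (52021,3774)∘(52021,3774) = (52021·52021+190·3774·3774, 52021·3774+3774·52021) = (5412368881,392654508)
n=3: (5412368881,392654508)∘(52021,3774) = (52021·5412368881+190·3774·392654508, 52021·392654508+3774·5412368881) = (563113683064981,40852560317562)
n=4: (563113683064981,40852560317562)∘(52021,3774) = (52021·563113683064981+190·3774·40852560317562, 52021·40852560317562+3774·563113683064981) = (58587473808034384321,4250382080167131096)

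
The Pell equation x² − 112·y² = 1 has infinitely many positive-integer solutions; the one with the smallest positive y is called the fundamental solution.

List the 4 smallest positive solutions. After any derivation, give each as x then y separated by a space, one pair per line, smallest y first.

d=112: √d = [10; 1,1,2,1,1,20] (ℓ=6, even), read p_5/q_5
step 0: (10, 1)  from 10·(1,0) + (0,1)
step 1: (11, 1)  from 1·(10,1) + (1,0)
…
step 3: (53, 5)  from 2·(21,2) + (11,1)
step 4: (74, 7)  from 1·(53,5) + (21,2)
step 5: (127, 12)  from 1·(74,7) + (53,5)
fundamental: x₁=127, y₁=12  (since 16129 − 112·144 = 1)
k=2:  x_2 = 127·127+112·12·12 = 32257,  y_2 = 127·12+12·127 = 3048
k=3:  x_3 = 127·32257+112·12·3048 = 8193151,  y_3 = 127·3048+12·32257 = 774180
k=4:  x_4 = 127·8193151+112·12·774180 = 2081028097,  y_4 = 127·774180+12·8193151 = 196638672

127 12
32257 3048
8193151 774180
2081028097 196638672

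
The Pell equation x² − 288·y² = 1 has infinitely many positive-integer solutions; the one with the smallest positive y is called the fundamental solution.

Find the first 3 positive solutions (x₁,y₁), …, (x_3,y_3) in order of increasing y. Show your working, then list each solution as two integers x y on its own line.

17 1
577 34
19601 1155

√288 = [16; 1,32, …], period ℓ=2 (even) → k=1
a_0=16:  p_0=16·1+0=16,  q_0=16·0+1=1
a_1=1:  p_1=1·16+1=17,  q_1=1·1+0=1
fundamental: x₁=17, y₁=1  (since 289 − 288·1 = 1)
(x_2, y_2) = (17·17 + 288·1·1, 17·1 + 1·17) = (577, 34)
(x_3, y_3) = (17·577 + 288·1·34, 17·34 + 1·577) = (19601, 1155)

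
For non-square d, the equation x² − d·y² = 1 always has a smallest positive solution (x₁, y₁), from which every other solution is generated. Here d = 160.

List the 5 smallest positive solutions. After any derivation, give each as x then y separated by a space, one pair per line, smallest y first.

721 57
1039681 82194
1499219281 118523691
2161873163521 170911080228
3117419602578001 246453659165085

√160 = [12; 1,1,1,5,1,1,1,24, …], period ℓ=8 (even) → k=7
k=0  a_k=12  p_k/q_k = 12/1
…
k=6  a_k=1  p_k/q_k = 468/37
k=7  a_k=1  p_k/q_k = 721/57
fundamental: x₁=721, y₁=57  (since 519841 − 160·3249 = 1)
(x_2, y_2) = (721·721 + 160·57·57, 721·57 + 57·721) = (1039681, 82194)
(x_3, y_3) = (721·1039681 + 160·57·82194, 721·82194 + 57·1039681) = (1499219281, 118523691)
(x_4, y_4) = (721·1499219281 + 160·57·118523691, 721·118523691 + 57·1499219281) = (2161873163521, 170911080228)
(x_5, y_5) = (721·2161873163521 + 160·57·170911080228, 721·170911080228 + 57·2161873163521) = (3117419602578001, 246453659165085)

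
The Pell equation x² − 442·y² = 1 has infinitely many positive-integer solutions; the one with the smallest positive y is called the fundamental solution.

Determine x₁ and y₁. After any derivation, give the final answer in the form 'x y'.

883 42

√442 → a₀=21, period (42); ℓ=1 odd so k=1
a_0=21:  p_0=21·1+0=21,  q_0=21·0+1=1
a_1=42:  p_1=42·21+1=883,  q_1=42·1+0=42
(x₁, y₁) = (883, 42);  883² − 442·42² = 1 ✓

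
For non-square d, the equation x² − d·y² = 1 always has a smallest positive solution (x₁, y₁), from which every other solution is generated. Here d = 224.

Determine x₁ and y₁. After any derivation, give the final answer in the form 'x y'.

15 1

d=224: √d = [14; 1,28] (ℓ=2, even), read p_1/q_1
k=0  a_k=14  p_k/q_k = 14/1
k=1  a_k=1  p_k/q_k = 15/1
→ (15, 1).  Check: 15²=225, 224·1²=224, difference 1.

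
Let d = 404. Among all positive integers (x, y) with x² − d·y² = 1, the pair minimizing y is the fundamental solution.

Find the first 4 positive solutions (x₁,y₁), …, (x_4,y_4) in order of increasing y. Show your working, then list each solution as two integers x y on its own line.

d=404: √d = [20; 10,40] (ℓ=2, even), read p_1/q_1
i=0: a=20 ⇒ p=20, q=1
i=1: a=10 ⇒ p=201, q=10
→ (201, 10).  Check: 201²=40401, 404·10²=40400, difference 1.
(x_2, y_2) = (201·201 + 404·10·10, 201·10 + 10·201) = (80801, 4020)
(x_3, y_3) = (201·80801 + 404·10·4020, 201·4020 + 10·80801) = (32481801, 1616030)
(x_4, y_4) = (201·32481801 + 404·10·1616030, 201·1616030 + 10·32481801) = (13057603201, 649640040)

201 10
80801 4020
32481801 1616030
13057603201 649640040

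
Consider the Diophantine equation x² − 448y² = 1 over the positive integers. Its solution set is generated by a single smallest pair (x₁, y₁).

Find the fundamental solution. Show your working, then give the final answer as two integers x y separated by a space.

127 6

√448 → a₀=21, period (6,42); ℓ=2 even so k=1
step 0: (21, 1)  from 21·(1,0) + (0,1)
step 1: (127, 6)  from 6·(21,1) + (1,0)
(x₁, y₁) = (127, 6);  127² − 448·6² = 1 ✓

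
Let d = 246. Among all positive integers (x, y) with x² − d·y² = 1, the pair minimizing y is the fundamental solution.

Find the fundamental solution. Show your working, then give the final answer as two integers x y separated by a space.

[15; 1,2,5,1,14,1,5,2,1,30] for √246; ℓ=10 ⇒ convergent index 9
k=0  a_k=15  p_k/q_k = 15/1
…
k=2  a_k=2  p_k/q_k = 47/3
…
k=4  a_k=1  p_k/q_k = 298/19
…
k=6  a_k=1  p_k/q_k = 4721/301
…
k=8  a_k=2  p_k/q_k = 60777/3875
k=9  a_k=1  p_k/q_k = 88805/5662
(x₁, y₁) = (88805, 5662);  88805² − 246·5662² = 1 ✓

88805 5662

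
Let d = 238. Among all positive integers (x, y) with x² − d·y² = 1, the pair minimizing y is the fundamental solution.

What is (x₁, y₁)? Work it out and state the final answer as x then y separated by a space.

[15; 2,2,1,14,1,2,2,30] for √238; ℓ=8 ⇒ convergent index 7
i=0: a=15 ⇒ p=15, q=1
…
i=3: a=1 ⇒ p=108, q=7
…
i=5: a=1 ⇒ p=1697, q=110
i=6: a=2 ⇒ p=4983, q=323
i=7: a=2 ⇒ p=11663, q=756
(x₁, y₁) = (11663, 756);  11663² − 238·756² = 1 ✓

11663 756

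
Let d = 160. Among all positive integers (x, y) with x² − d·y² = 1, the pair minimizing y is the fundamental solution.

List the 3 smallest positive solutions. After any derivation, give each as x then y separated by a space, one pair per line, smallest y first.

721 57
1039681 82194
1499219281 118523691

√160 → a₀=12, period (1,1,1,5,1,1,1,24); ℓ=8 even so k=7
a_0=12:  p_0=12·1+0=12,  q_0=12·0+1=1
a_1=1:  p_1=1·12+1=13,  q_1=1·1+0=1
a_2=1:  p_2=1·13+12=25,  q_2=1·1+1=2
a_3=1:  p_3=1·25+13=38,  q_3=1·2+1=3
a_4=5:  p_4=5·38+25=215,  q_4=5·3+2=17
a_5=1:  p_5=1·215+38=253,  q_5=1·17+3=20
a_6=1:  p_6=1·253+215=468,  q_6=1·20+17=37
a_7=1:  p_7=1·468+253=721,  q_7=1·37+20=57
→ (721, 57).  Check: 721²=519841, 160·57²=519840, difference 1.
(x_2, y_2) = (721·721 + 160·57·57, 721·57 + 57·721) = (1039681, 82194)
(x_3, y_3) = (721·1039681 + 160·57·82194, 721·82194 + 57·1039681) = (1499219281, 118523691)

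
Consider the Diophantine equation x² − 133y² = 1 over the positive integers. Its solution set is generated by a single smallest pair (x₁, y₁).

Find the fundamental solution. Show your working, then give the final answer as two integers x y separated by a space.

√133 → a₀=11, period (1,1,7,5,1,…,1,1,22); ℓ=16 even so k=15
step 0: (11, 1)  from 11·(1,0) + (0,1)
…
step 2: (23, 2)  from 1·(12,1) + (11,1)
step 3: (173, 15)  from 7·(23,2) + (12,1)
step 4: (888, 77)  from 5·(173,15) + (23,2)
…
step 7: (3010, 261)  from 1·(1949,169) + (1061,92)
…
step 9: (10979, 952)  from 1·(7969,691) + (3010,261)
…
step 12: (168583, 14618)  from 5·(29927,2595) + (18948,1643)
step 13: (1210008, 104921)  from 7·(168583,14618) + (29927,2595)
step 14: (1378591, 119539)  from 1·(1210008,104921) + (168583,14618)
step 15: (2588599, 224460)  from 1·(1378591,119539) + (1210008,104921)
→ (2588599, 224460).  Check: 2588599²=6700844782801, 133·224460²=6700844782800, difference 1.

2588599 224460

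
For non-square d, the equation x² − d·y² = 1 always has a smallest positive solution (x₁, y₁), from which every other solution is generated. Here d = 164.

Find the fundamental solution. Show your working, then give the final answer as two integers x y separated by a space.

d=164: √d = [12; 1,4,6,4,1,24] (ℓ=6, even), read p_5/q_5
i=0: a=12 ⇒ p=12, q=1
…
i=3: a=6 ⇒ p=397, q=31
i=4: a=4 ⇒ p=1652, q=129
i=5: a=1 ⇒ p=2049, q=160
→ (2049, 160).  Check: 2049²=4198401, 164·160²=4198400, difference 1.

2049 160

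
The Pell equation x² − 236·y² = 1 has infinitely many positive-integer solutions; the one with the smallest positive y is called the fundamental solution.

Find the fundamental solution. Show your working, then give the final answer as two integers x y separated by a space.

[15; 2,1,3,5,1,6,1,5,3,1,2,30] for √236; ℓ=12 ⇒ convergent index 11
i=0: a=15 ⇒ p=15, q=1
i=1: a=2 ⇒ p=31, q=2
i=2: a=1 ⇒ p=46, q=3
…
i=4: a=5 ⇒ p=891, q=58
i=5: a=1 ⇒ p=1060, q=69
i=6: a=6 ⇒ p=7251, q=472
i=7: a=1 ⇒ p=8311, q=541
i=8: a=5 ⇒ p=48806, q=3177
i=9: a=3 ⇒ p=154729, q=10072
i=10: a=1 ⇒ p=203535, q=13249
i=11: a=2 ⇒ p=561799, q=36570
→ (561799, 36570).  Check: 561799²=315618116401, 236·36570²=315618116400, difference 1.

561799 36570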